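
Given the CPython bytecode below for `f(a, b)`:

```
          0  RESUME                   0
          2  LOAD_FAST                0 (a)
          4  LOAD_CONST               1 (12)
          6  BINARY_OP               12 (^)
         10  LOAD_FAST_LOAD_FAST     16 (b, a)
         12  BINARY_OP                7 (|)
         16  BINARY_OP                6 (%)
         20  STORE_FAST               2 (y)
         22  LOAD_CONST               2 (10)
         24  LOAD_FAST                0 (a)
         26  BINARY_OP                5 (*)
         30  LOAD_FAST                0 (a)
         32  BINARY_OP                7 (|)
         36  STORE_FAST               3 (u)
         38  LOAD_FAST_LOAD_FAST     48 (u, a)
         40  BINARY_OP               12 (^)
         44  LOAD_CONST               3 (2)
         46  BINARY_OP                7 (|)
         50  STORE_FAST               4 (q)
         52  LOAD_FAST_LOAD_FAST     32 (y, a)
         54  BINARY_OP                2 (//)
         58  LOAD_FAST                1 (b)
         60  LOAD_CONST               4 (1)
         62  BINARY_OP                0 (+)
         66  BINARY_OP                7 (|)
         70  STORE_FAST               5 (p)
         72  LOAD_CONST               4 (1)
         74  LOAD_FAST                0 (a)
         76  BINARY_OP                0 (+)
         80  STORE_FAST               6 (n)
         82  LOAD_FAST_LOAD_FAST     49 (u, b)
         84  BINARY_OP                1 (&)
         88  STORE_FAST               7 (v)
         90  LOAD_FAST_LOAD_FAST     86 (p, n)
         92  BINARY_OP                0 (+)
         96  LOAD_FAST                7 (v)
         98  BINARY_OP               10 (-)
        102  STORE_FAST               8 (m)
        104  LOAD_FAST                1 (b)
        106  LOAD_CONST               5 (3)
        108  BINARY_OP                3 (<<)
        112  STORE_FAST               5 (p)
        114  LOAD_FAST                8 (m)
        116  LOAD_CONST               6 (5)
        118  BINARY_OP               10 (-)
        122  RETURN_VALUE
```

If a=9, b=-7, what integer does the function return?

LOAD_FAST a → push 9. Stack: [9]
LOAD_CONST → push 12. Stack: [9, 12]
BINARY_OP ^ → 9 ^ 12 = 5. Stack: [5]
LOAD_FAST_LOAD_FAST b,a → push -7,9. Stack: [5, -7, 9]
BINARY_OP | → -7 | 9 = -7. Stack: [5, -7]
BINARY_OP % → 5 % -7 = -2. Stack: [-2]
STORE_FAST y → y=-2. Stack: []
LOAD_CONST → push 10. Stack: [10]
LOAD_FAST a → push 9. Stack: [10, 9]
BINARY_OP * → 10 * 9 = 90. Stack: [90]
LOAD_FAST a → push 9. Stack: [90, 9]
BINARY_OP | → 90 | 9 = 91. Stack: [91]
STORE_FAST u → u=91. Stack: []
LOAD_FAST_LOAD_FAST u,a → push 91,9. Stack: [91, 9]
BINARY_OP ^ → 91 ^ 9 = 82. Stack: [82]
LOAD_CONST → push 2. Stack: [82, 2]
BINARY_OP | → 82 | 2 = 82. Stack: [82]
STORE_FAST q → q=82. Stack: []
LOAD_FAST_LOAD_FAST y,a → push -2,9. Stack: [-2, 9]
BINARY_OP // → -2 // 9 = -1. Stack: [-1]
LOAD_FAST b → push -7. Stack: [-1, -7]
LOAD_CONST → push 1. Stack: [-1, -7, 1]
BINARY_OP + → -7 + 1 = -6. Stack: [-1, -6]
BINARY_OP | → -1 | -6 = -1. Stack: [-1]
STORE_FAST p → p=-1. Stack: []
LOAD_CONST → push 1. Stack: [1]
LOAD_FAST a → push 9. Stack: [1, 9]
BINARY_OP + → 1 + 9 = 10. Stack: [10]
STORE_FAST n → n=10. Stack: []
LOAD_FAST_LOAD_FAST u,b → push 91,-7. Stack: [91, -7]
BINARY_OP & → 91 & -7 = 89. Stack: [89]
STORE_FAST v → v=89. Stack: []
LOAD_FAST_LOAD_FAST p,n → push -1,10. Stack: [-1, 10]
BINARY_OP + → -1 + 10 = 9. Stack: [9]
LOAD_FAST v → push 89. Stack: [9, 89]
BINARY_OP - → 9 - 89 = -80. Stack: [-80]
STORE_FAST m → m=-80. Stack: []
LOAD_FAST b → push -7. Stack: [-7]
LOAD_CONST → push 3. Stack: [-7, 3]
BINARY_OP << → -7 << 3 = -56. Stack: [-56]
STORE_FAST p → p=-56. Stack: []
LOAD_FAST m → push -80. Stack: [-80]
LOAD_CONST → push 5. Stack: [-80, 5]
BINARY_OP - → -80 - 5 = -85. Stack: [-85]
RETURN_VALUE → return -85.

-85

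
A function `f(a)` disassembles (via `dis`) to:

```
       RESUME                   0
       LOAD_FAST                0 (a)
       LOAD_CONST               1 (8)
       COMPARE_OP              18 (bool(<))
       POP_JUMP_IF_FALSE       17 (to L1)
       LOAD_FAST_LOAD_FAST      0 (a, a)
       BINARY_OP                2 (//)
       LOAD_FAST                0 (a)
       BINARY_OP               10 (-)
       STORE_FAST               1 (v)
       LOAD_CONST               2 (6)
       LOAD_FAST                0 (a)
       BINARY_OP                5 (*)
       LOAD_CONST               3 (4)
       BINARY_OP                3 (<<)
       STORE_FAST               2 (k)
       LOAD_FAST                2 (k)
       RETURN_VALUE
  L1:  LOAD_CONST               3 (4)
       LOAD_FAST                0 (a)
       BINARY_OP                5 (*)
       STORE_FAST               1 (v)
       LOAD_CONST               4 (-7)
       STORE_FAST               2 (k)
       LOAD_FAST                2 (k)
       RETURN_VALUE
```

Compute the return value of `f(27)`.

LOAD_FAST a → push 27. Stack: [27]
LOAD_CONST → push 8. Stack: [27, 8]
COMPARE_OP bool(<) → 27 vs 8 = False. Stack: [False]
POP_JUMP_IF_FALSE → pop False; jump. Stack: []
LOAD_CONST → push 4. Stack: [4]
LOAD_FAST a → push 27. Stack: [4, 27]
BINARY_OP * → 4 * 27 = 108. Stack: [108]
STORE_FAST v → v=108. Stack: []
LOAD_CONST → push -7. Stack: [-7]
STORE_FAST k → k=-7. Stack: []
LOAD_FAST k → push -7. Stack: [-7]
RETURN_VALUE → return -7.

-7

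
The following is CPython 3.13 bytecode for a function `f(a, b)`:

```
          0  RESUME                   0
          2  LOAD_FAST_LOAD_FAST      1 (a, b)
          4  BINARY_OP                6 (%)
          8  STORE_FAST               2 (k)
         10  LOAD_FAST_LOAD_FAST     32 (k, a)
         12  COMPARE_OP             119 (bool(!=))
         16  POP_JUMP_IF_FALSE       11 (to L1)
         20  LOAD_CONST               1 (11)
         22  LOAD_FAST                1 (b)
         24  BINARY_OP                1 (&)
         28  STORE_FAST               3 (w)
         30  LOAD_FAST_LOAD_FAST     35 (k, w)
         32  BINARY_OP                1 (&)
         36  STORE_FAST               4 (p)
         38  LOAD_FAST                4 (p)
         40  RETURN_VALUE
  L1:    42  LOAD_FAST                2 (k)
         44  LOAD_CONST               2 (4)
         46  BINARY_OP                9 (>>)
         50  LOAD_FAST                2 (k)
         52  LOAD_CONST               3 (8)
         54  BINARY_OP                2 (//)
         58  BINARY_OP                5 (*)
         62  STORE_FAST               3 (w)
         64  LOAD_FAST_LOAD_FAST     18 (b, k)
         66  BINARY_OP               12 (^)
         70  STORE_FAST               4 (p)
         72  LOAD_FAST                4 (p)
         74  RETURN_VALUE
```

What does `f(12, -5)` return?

9

LOAD_FAST_LOAD_FAST a,b → push 12,-5. Stack: [12, -5]
BINARY_OP % → 12 % -5 = -3. Stack: [-3]
STORE_FAST k → k=-3. Stack: []
LOAD_FAST_LOAD_FAST k,a → push -3,12. Stack: [-3, 12]
COMPARE_OP bool(!=) → -3 vs 12 = True. Stack: [True]
POP_JUMP_IF_FALSE → pop True; no jump. Stack: []
LOAD_CONST → push 11. Stack: [11]
LOAD_FAST b → push -5. Stack: [11, -5]
BINARY_OP & → 11 & -5 = 11. Stack: [11]
STORE_FAST w → w=11. Stack: []
LOAD_FAST_LOAD_FAST k,w → push -3,11. Stack: [-3, 11]
BINARY_OP & → -3 & 11 = 9. Stack: [9]
STORE_FAST p → p=9. Stack: []
LOAD_FAST p → push 9. Stack: [9]
RETURN_VALUE → return 9.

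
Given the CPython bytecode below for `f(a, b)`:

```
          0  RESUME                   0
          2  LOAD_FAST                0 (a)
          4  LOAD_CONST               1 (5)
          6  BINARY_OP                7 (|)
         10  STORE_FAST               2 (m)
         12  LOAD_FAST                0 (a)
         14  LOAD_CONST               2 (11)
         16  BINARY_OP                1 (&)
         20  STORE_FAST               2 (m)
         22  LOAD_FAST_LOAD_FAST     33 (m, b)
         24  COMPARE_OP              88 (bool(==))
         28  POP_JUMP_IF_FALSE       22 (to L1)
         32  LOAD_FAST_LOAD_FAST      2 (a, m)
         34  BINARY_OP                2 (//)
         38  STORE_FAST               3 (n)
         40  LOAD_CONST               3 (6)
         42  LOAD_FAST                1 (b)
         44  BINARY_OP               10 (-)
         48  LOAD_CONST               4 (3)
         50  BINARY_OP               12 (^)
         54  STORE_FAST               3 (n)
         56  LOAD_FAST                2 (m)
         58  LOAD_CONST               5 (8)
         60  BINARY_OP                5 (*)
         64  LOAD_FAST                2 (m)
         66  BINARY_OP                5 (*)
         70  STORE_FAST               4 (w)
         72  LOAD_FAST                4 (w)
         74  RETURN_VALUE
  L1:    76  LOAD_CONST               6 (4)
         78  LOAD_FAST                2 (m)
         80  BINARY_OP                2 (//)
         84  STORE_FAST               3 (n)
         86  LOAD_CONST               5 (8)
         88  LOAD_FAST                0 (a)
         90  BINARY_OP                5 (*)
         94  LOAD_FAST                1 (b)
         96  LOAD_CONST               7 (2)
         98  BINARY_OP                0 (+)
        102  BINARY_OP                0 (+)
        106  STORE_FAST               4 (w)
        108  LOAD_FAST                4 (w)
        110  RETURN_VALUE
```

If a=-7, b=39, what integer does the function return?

-15

LOAD_FAST a → push -7. Stack: [-7]
LOAD_CONST → push 5. Stack: [-7, 5]
BINARY_OP | → -7 | 5 = -3. Stack: [-3]
STORE_FAST m → m=-3. Stack: []
LOAD_FAST a → push -7. Stack: [-7]
LOAD_CONST → push 11. Stack: [-7, 11]
BINARY_OP & → -7 & 11 = 9. Stack: [9]
STORE_FAST m → m=9. Stack: []
LOAD_FAST_LOAD_FAST m,b → push 9,39. Stack: [9, 39]
COMPARE_OP bool(==) → 9 vs 39 = False. Stack: [False]
POP_JUMP_IF_FALSE → pop False; jump. Stack: []
LOAD_CONST → push 4. Stack: [4]
LOAD_FAST m → push 9. Stack: [4, 9]
BINARY_OP // → 4 // 9 = 0. Stack: [0]
STORE_FAST n → n=0. Stack: []
LOAD_CONST → push 8. Stack: [8]
LOAD_FAST a → push -7. Stack: [8, -7]
BINARY_OP * → 8 * -7 = -56. Stack: [-56]
LOAD_FAST b → push 39. Stack: [-56, 39]
LOAD_CONST → push 2. Stack: [-56, 39, 2]
BINARY_OP + → 39 + 2 = 41. Stack: [-56, 41]
BINARY_OP + → -56 + 41 = -15. Stack: [-15]
STORE_FAST w → w=-15. Stack: []
LOAD_FAST w → push -15. Stack: [-15]
RETURN_VALUE → return -15.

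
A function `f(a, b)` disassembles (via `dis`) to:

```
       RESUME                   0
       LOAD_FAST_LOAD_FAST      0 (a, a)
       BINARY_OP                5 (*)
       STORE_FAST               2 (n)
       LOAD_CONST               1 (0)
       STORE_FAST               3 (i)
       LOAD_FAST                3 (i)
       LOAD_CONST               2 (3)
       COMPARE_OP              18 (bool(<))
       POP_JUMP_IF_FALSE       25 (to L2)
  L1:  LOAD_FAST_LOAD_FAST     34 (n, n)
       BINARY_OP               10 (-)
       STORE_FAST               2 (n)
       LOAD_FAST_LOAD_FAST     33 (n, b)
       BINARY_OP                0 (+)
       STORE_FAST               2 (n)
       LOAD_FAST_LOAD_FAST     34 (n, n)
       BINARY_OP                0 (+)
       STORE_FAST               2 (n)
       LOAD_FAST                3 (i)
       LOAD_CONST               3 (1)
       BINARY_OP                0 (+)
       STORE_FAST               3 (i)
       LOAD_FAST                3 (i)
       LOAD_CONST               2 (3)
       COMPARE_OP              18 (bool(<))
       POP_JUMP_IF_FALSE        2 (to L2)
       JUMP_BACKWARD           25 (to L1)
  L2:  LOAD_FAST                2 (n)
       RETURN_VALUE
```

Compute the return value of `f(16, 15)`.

LOAD_FAST_LOAD_FAST a,a → push 16,16. Stack: [16, 16]
BINARY_OP * → 16 * 16 = 256. Stack: [256]
STORE_FAST n → n=256. Stack: []
LOAD_CONST → push 0. Stack: [0]
STORE_FAST i → i=0. Stack: []
LOAD_FAST i → push 0. Stack: [0]
LOAD_CONST → push 3. Stack: [0, 3]
COMPARE_OP bool(<) → 0 vs 3 = True. Stack: [True]
POP_JUMP_IF_FALSE → pop True; no jump. Stack: []
LOAD_FAST_LOAD_FAST n,n → push 256,256. Stack: [256, 256]
BINARY_OP - → 256 - 256 = 0. Stack: [0]
STORE_FAST n → n=0. Stack: []
LOAD_FAST_LOAD_FAST n,b → push 0,15. Stack: [0, 15]
BINARY_OP + → 0 + 15 = 15. Stack: [15]
STORE_FAST n → n=15. Stack: []
LOAD_FAST_LOAD_FAST n,n → push 15,15. Stack: [15, 15]
BINARY_OP + → 15 + 15 = 30. Stack: [30]
STORE_FAST n → n=30. Stack: []
LOAD_FAST i → push 0. Stack: [0]
LOAD_CONST → push 1. Stack: [0, 1]
BINARY_OP + → 0 + 1 = 1. Stack: [1]
STORE_FAST i → i=1. Stack: []
LOAD_FAST i → push 1. Stack: [1]
LOAD_CONST → push 3. Stack: [1, 3]
COMPARE_OP bool(<) → 1 vs 3 = True. Stack: [True]
POP_JUMP_IF_FALSE → pop True; no jump. Stack: []
LOAD_FAST_LOAD_FAST n,n → push 30,30. Stack: [30, 30]
BINARY_OP - → 30 - 30 = 0. Stack: [0]
STORE_FAST n → n=0. Stack: []
LOAD_FAST_LOAD_FAST n,b → push 0,15. Stack: [0, 15]
BINARY_OP + → 0 + 15 = 15. Stack: [15]
STORE_FAST n → n=15. Stack: []
LOAD_FAST_LOAD_FAST n,n → push 15,15. Stack: [15, 15]
BINARY_OP + → 15 + 15 = 30. Stack: [30]
STORE_FAST n → n=30. Stack: []
LOAD_FAST i → push 1. Stack: [1]
LOAD_CONST → push 1. Stack: [1, 1]
BINARY_OP + → 1 + 1 = 2. Stack: [2]
STORE_FAST i → i=2. Stack: []
LOAD_FAST i → push 2. Stack: [2]
LOAD_CONST → push 3. Stack: [2, 3]
COMPARE_OP bool(<) → 2 vs 3 = True. Stack: [True]
POP_JUMP_IF_FALSE → pop True; no jump. Stack: []
LOAD_FAST_LOAD_FAST n,n → push 30,30. Stack: [30, 30]
BINARY_OP - → 30 - 30 = 0. Stack: [0]
STORE_FAST n → n=0. Stack: []
LOAD_FAST_LOAD_FAST n,b → push 0,15. Stack: [0, 15]
BINARY_OP + → 0 + 15 = 15. Stack: [15]
STORE_FAST n → n=15. Stack: []
LOAD_FAST_LOAD_FAST n,n → push 15,15. Stack: [15, 15]
BINARY_OP + → 15 + 15 = 30. Stack: [30]
STORE_FAST n → n=30. Stack: []
LOAD_FAST i → push 2. Stack: [2]
LOAD_CONST → push 1. Stack: [2, 1]
BINARY_OP + → 2 + 1 = 3. Stack: [3]
STORE_FAST i → i=3. Stack: []
LOAD_FAST i → push 3. Stack: [3]
LOAD_CONST → push 3. Stack: [3, 3]
COMPARE_OP bool(<) → 3 vs 3 = False. Stack: [False]
POP_JUMP_IF_FALSE → pop False; jump. Stack: []
LOAD_FAST n → push 30. Stack: [30]
RETURN_VALUE → return 30.

30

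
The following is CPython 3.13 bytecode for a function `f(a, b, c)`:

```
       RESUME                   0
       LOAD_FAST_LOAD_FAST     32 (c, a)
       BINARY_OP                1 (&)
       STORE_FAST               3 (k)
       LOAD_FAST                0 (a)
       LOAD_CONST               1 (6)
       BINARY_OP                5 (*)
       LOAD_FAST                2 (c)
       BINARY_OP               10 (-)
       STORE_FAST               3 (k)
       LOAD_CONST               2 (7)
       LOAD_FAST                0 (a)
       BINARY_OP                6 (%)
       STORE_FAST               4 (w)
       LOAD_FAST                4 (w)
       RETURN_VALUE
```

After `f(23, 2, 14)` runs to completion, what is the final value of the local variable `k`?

LOAD_FAST_LOAD_FAST c,a → push 14,23. Stack: [14, 23]
BINARY_OP & → 14 & 23 = 6. Stack: [6]
STORE_FAST k → k=6. Stack: []
LOAD_FAST a → push 23. Stack: [23]
LOAD_CONST → push 6. Stack: [23, 6]
BINARY_OP * → 23 * 6 = 138. Stack: [138]
LOAD_FAST c → push 14. Stack: [138, 14]
BINARY_OP - → 138 - 14 = 124. Stack: [124]
STORE_FAST k → k=124. Stack: []
LOAD_CONST → push 7. Stack: [7]
LOAD_FAST a → push 23. Stack: [7, 23]
BINARY_OP % → 7 % 23 = 7. Stack: [7]
STORE_FAST w → w=7. Stack: []
LOAD_FAST w → push 7. Stack: [7]
RETURN_VALUE → return 7.

124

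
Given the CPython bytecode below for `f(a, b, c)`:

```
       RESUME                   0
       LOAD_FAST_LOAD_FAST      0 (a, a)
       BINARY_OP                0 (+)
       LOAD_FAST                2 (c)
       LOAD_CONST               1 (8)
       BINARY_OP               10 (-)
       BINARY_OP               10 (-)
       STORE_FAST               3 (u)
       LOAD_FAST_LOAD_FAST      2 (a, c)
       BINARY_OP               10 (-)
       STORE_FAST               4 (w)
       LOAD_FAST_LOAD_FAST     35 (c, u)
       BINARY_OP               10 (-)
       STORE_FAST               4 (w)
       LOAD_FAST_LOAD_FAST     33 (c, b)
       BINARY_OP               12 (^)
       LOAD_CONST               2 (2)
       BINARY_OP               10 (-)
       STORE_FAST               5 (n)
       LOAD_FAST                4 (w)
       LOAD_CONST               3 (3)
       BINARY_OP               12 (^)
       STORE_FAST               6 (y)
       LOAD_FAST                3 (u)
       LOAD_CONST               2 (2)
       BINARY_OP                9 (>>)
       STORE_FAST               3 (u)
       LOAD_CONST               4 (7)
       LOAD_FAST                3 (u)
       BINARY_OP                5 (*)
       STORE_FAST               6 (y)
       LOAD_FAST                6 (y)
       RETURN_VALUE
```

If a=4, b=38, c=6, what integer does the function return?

14

LOAD_FAST_LOAD_FAST a,a → push 4,4. Stack: [4, 4]
BINARY_OP + → 4 + 4 = 8. Stack: [8]
LOAD_FAST c → push 6. Stack: [8, 6]
LOAD_CONST → push 8. Stack: [8, 6, 8]
BINARY_OP - → 6 - 8 = -2. Stack: [8, -2]
BINARY_OP - → 8 - -2 = 10. Stack: [10]
STORE_FAST u → u=10. Stack: []
LOAD_FAST_LOAD_FAST a,c → push 4,6. Stack: [4, 6]
BINARY_OP - → 4 - 6 = -2. Stack: [-2]
STORE_FAST w → w=-2. Stack: []
LOAD_FAST_LOAD_FAST c,u → push 6,10. Stack: [6, 10]
BINARY_OP - → 6 - 10 = -4. Stack: [-4]
STORE_FAST w → w=-4. Stack: []
LOAD_FAST_LOAD_FAST c,b → push 6,38. Stack: [6, 38]
BINARY_OP ^ → 6 ^ 38 = 32. Stack: [32]
LOAD_CONST → push 2. Stack: [32, 2]
BINARY_OP - → 32 - 2 = 30. Stack: [30]
STORE_FAST n → n=30. Stack: []
LOAD_FAST w → push -4. Stack: [-4]
LOAD_CONST → push 3. Stack: [-4, 3]
BINARY_OP ^ → -4 ^ 3 = -1. Stack: [-1]
STORE_FAST y → y=-1. Stack: []
LOAD_FAST u → push 10. Stack: [10]
LOAD_CONST → push 2. Stack: [10, 2]
BINARY_OP >> → 10 >> 2 = 2. Stack: [2]
STORE_FAST u → u=2. Stack: []
LOAD_CONST → push 7. Stack: [7]
LOAD_FAST u → push 2. Stack: [7, 2]
BINARY_OP * → 7 * 2 = 14. Stack: [14]
STORE_FAST y → y=14. Stack: []
LOAD_FAST y → push 14. Stack: [14]
RETURN_VALUE → return 14.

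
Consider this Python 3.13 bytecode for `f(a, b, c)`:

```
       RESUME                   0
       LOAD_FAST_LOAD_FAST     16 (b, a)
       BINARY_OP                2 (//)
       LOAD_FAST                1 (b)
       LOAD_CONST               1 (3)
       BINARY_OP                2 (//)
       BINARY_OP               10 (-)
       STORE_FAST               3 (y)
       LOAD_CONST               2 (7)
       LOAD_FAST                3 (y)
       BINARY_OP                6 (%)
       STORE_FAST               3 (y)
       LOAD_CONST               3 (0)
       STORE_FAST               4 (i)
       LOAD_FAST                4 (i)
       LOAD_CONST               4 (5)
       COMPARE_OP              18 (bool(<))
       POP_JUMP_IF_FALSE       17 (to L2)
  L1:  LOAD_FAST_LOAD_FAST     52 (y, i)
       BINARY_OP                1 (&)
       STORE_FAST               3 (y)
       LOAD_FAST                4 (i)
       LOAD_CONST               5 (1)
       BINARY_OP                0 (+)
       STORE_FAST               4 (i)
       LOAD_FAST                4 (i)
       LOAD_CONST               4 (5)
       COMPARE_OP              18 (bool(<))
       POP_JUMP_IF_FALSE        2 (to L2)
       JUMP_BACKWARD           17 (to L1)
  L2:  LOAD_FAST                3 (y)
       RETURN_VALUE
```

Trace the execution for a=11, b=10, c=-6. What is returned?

0

LOAD_FAST_LOAD_FAST b,a → push 10,11
BINARY_OP // → 10 // 11 = 0
LOAD_FAST b → push 10
LOAD_CONST → push 3
BINARY_OP // → 10 // 3 = 3
BINARY_OP - → 0 - 3 = -3
STORE_FAST y → y=-3
LOAD_CONST → push 7
LOAD_FAST y → push -3
BINARY_OP % → 7 % -3 = -2
STORE_FAST y → y=-2
LOAD_CONST → push 0
STORE_FAST i → i=0
LOAD_FAST i → push 0
LOAD_CONST → push 5
COMPARE_OP bool(<) → 0 vs 5 = True
POP_JUMP_IF_FALSE → pop True; no jump
LOAD_FAST_LOAD_FAST y,i → push -2,0
BINARY_OP & → -2 & 0 = 0
STORE_FAST y → y=0
LOAD_FAST i → push 0
LOAD_CONST → push 1
BINARY_OP + → 0 + 1 = 1
STORE_FAST i → i=1
LOAD_FAST i → push 1
LOAD_CONST → push 5
COMPARE_OP bool(<) → 1 vs 5 = True
POP_JUMP_IF_FALSE → pop True; no jump
LOAD_FAST_LOAD_FAST y,i → push 0,1
BINARY_OP & → 0 & 1 = 0
STORE_FAST y → y=0
LOAD_FAST i → push 1
LOAD_CONST → push 1
BINARY_OP + → 1 + 1 = 2
STORE_FAST i → i=2
LOAD_FAST i → push 2
LOAD_CONST → push 5
COMPARE_OP bool(<) → 2 vs 5 = True
POP_JUMP_IF_FALSE → pop True; no jump
LOAD_FAST_LOAD_FAST y,i → push 0,2
BINARY_OP & → 0 & 2 = 0
STORE_FAST y → y=0
LOAD_FAST i → push 2
LOAD_CONST → push 1
BINARY_OP + → 2 + 1 = 3
STORE_FAST i → i=3
LOAD_FAST i → push 3
LOAD_CONST → push 5
COMPARE_OP bool(<) → 3 vs 5 = True
POP_JUMP_IF_FALSE → pop True; no jump
LOAD_FAST_LOAD_FAST y,i → push 0,3
BINARY_OP & → 0 & 3 = 0
STORE_FAST y → y=0
LOAD_FAST i → push 3
LOAD_CONST → push 1
BINARY_OP + → 3 + 1 = 4
STORE_FAST i → i=4
LOAD_FAST i → push 4
LOAD_CONST → push 5
COMPARE_OP bool(<) → 4 vs 5 = True
POP_JUMP_IF_FALSE → pop True; no jump
LOAD_FAST_LOAD_FAST y,i → push 0,4
BINARY_OP & → 0 & 4 = 0
STORE_FAST y → y=0
LOAD_FAST i → push 4
LOAD_CONST → push 1
BINARY_OP + → 4 + 1 = 5
STORE_FAST i → i=5
LOAD_FAST i → push 5
LOAD_CONST → push 5
COMPARE_OP bool(<) → 5 vs 5 = False
POP_JUMP_IF_FALSE → pop False; jump
LOAD_FAST y → push 0
RETURN_VALUE → return 0.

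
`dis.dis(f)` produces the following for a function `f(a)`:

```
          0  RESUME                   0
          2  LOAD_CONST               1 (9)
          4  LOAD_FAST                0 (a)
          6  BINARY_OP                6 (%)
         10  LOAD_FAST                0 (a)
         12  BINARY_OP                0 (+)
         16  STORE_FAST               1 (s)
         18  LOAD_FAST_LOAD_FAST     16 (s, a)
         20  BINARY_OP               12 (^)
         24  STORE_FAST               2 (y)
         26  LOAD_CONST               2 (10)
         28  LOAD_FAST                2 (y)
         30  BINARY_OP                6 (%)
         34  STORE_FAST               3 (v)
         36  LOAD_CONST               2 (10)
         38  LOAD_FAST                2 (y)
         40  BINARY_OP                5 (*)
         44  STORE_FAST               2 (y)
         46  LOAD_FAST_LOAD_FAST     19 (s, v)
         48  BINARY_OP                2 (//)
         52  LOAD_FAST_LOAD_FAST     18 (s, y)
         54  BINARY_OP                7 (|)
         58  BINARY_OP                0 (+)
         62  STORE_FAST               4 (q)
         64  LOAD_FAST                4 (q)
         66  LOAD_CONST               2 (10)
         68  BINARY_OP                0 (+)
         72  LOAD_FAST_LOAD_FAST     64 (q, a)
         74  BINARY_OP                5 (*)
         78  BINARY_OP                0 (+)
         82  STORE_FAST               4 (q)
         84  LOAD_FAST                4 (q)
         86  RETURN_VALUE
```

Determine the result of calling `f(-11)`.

60

LOAD_CONST → push 9. Stack: [9]
LOAD_FAST a → push -11. Stack: [9, -11]
BINARY_OP % → 9 % -11 = -2. Stack: [-2]
LOAD_FAST a → push -11. Stack: [-2, -11]
BINARY_OP + → -2 + -11 = -13. Stack: [-13]
STORE_FAST s → s=-13. Stack: []
LOAD_FAST_LOAD_FAST s,a → push -13,-11. Stack: [-13, -11]
BINARY_OP ^ → -13 ^ -11 = 6. Stack: [6]
STORE_FAST y → y=6. Stack: []
LOAD_CONST → push 10. Stack: [10]
LOAD_FAST y → push 6. Stack: [10, 6]
BINARY_OP % → 10 % 6 = 4. Stack: [4]
STORE_FAST v → v=4. Stack: []
LOAD_CONST → push 10. Stack: [10]
LOAD_FAST y → push 6. Stack: [10, 6]
BINARY_OP * → 10 * 6 = 60. Stack: [60]
STORE_FAST y → y=60. Stack: []
LOAD_FAST_LOAD_FAST s,v → push -13,4. Stack: [-13, 4]
BINARY_OP // → -13 // 4 = -4. Stack: [-4]
LOAD_FAST_LOAD_FAST s,y → push -13,60. Stack: [-4, -13, 60]
BINARY_OP | → -13 | 60 = -1. Stack: [-4, -1]
BINARY_OP + → -4 + -1 = -5. Stack: [-5]
STORE_FAST q → q=-5. Stack: []
LOAD_FAST q → push -5. Stack: [-5]
LOAD_CONST → push 10. Stack: [-5, 10]
BINARY_OP + → -5 + 10 = 5. Stack: [5]
LOAD_FAST_LOAD_FAST q,a → push -5,-11. Stack: [5, -5, -11]
BINARY_OP * → -5 * -11 = 55. Stack: [5, 55]
BINARY_OP + → 5 + 55 = 60. Stack: [60]
STORE_FAST q → q=60. Stack: []
LOAD_FAST q → push 60. Stack: [60]
RETURN_VALUE → return 60.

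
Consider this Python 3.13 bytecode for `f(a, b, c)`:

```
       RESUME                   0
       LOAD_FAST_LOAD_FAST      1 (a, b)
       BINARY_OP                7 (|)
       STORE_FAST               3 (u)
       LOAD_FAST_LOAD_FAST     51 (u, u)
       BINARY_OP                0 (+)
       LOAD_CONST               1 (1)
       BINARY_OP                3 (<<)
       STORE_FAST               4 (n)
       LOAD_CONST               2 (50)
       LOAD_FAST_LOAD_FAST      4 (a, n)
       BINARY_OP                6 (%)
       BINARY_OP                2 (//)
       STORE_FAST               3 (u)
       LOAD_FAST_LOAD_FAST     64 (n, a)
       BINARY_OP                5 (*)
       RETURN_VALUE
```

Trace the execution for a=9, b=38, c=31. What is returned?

LOAD_FAST_LOAD_FAST a,b → push 9,38. Stack: [9, 38]
BINARY_OP | → 9 | 38 = 47. Stack: [47]
STORE_FAST u → u=47. Stack: []
LOAD_FAST_LOAD_FAST u,u → push 47,47. Stack: [47, 47]
BINARY_OP + → 47 + 47 = 94. Stack: [94]
LOAD_CONST → push 1. Stack: [94, 1]
BINARY_OP << → 94 << 1 = 188. Stack: [188]
STORE_FAST n → n=188. Stack: []
LOAD_CONST → push 50. Stack: [50]
LOAD_FAST_LOAD_FAST a,n → push 9,188. Stack: [50, 9, 188]
BINARY_OP % → 9 % 188 = 9. Stack: [50, 9]
BINARY_OP // → 50 // 9 = 5. Stack: [5]
STORE_FAST u → u=5. Stack: []
LOAD_FAST_LOAD_FAST n,a → push 188,9. Stack: [188, 9]
BINARY_OP * → 188 * 9 = 1692. Stack: [1692]
RETURN_VALUE → return 1692.

1692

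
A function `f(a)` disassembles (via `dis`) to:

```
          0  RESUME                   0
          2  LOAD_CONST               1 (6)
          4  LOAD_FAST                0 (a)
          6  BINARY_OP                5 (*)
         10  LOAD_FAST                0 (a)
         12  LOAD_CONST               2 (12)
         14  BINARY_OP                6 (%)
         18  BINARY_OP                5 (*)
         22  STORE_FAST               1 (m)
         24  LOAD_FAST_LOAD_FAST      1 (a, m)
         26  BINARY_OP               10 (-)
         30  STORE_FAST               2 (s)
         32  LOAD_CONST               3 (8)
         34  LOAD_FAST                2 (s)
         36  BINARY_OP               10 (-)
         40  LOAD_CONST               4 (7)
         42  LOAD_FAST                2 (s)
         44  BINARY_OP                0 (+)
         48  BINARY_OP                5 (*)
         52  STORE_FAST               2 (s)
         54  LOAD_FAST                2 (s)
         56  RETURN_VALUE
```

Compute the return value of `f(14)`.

LOAD_CONST → push 6. Stack: [6]
LOAD_FAST a → push 14. Stack: [6, 14]
BINARY_OP * → 6 * 14 = 84. Stack: [84]
LOAD_FAST a → push 14. Stack: [84, 14]
LOAD_CONST → push 12. Stack: [84, 14, 12]
BINARY_OP % → 14 % 12 = 2. Stack: [84, 2]
BINARY_OP * → 84 * 2 = 168. Stack: [168]
STORE_FAST m → m=168. Stack: []
LOAD_FAST_LOAD_FAST a,m → push 14,168. Stack: [14, 168]
BINARY_OP - → 14 - 168 = -154. Stack: [-154]
STORE_FAST s → s=-154. Stack: []
LOAD_CONST → push 8. Stack: [8]
LOAD_FAST s → push -154. Stack: [8, -154]
BINARY_OP - → 8 - -154 = 162. Stack: [162]
LOAD_CONST → push 7. Stack: [162, 7]
LOAD_FAST s → push -154. Stack: [162, 7, -154]
BINARY_OP + → 7 + -154 = -147. Stack: [162, -147]
BINARY_OP * → 162 * -147 = -23814. Stack: [-23814]
STORE_FAST s → s=-23814. Stack: []
LOAD_FAST s → push -23814. Stack: [-23814]
RETURN_VALUE → return -23814.

-23814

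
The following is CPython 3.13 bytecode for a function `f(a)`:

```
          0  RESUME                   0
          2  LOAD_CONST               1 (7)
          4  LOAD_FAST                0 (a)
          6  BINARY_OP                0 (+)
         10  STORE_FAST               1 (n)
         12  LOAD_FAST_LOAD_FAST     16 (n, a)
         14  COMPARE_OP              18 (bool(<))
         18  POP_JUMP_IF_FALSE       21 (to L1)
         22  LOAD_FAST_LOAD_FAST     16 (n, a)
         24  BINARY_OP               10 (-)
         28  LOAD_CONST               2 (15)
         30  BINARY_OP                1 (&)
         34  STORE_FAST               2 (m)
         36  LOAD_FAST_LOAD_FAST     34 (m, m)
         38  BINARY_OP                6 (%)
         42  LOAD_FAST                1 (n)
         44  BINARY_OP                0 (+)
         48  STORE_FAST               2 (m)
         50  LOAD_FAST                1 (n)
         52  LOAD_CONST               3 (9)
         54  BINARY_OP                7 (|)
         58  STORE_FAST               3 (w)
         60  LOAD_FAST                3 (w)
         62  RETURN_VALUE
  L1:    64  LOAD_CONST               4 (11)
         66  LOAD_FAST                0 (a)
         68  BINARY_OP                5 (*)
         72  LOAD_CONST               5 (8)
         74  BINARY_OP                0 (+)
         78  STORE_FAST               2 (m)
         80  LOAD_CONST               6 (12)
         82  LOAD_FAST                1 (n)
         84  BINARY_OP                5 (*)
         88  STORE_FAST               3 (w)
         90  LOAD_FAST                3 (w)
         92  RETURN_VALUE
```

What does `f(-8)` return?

-12

LOAD_CONST → push 7. Stack: [7]
LOAD_FAST a → push -8. Stack: [7, -8]
BINARY_OP + → 7 + -8 = -1. Stack: [-1]
STORE_FAST n → n=-1. Stack: []
LOAD_FAST_LOAD_FAST n,a → push -1,-8. Stack: [-1, -8]
COMPARE_OP bool(<) → -1 vs -8 = False. Stack: [False]
POP_JUMP_IF_FALSE → pop False; jump. Stack: []
LOAD_CONST → push 11. Stack: [11]
LOAD_FAST a → push -8. Stack: [11, -8]
BINARY_OP * → 11 * -8 = -88. Stack: [-88]
LOAD_CONST → push 8. Stack: [-88, 8]
BINARY_OP + → -88 + 8 = -80. Stack: [-80]
STORE_FAST m → m=-80. Stack: []
LOAD_CONST → push 12. Stack: [12]
LOAD_FAST n → push -1. Stack: [12, -1]
BINARY_OP * → 12 * -1 = -12. Stack: [-12]
STORE_FAST w → w=-12. Stack: []
LOAD_FAST w → push -12. Stack: [-12]
RETURN_VALUE → return -12.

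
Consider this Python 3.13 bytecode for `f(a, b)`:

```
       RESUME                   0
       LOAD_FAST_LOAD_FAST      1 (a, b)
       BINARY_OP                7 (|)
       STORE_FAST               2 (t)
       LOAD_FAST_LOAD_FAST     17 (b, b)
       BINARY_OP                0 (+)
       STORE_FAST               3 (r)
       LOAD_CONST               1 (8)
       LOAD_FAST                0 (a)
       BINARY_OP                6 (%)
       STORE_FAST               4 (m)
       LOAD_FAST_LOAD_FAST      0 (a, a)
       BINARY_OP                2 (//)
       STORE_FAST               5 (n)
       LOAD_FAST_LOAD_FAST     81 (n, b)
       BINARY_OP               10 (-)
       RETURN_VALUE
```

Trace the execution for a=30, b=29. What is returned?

LOAD_FAST_LOAD_FAST a,b → push 30,29. Stack: [30, 29]
BINARY_OP | → 30 | 29 = 31. Stack: [31]
STORE_FAST t → t=31. Stack: []
LOAD_FAST_LOAD_FAST b,b → push 29,29. Stack: [29, 29]
BINARY_OP + → 29 + 29 = 58. Stack: [58]
STORE_FAST r → r=58. Stack: []
LOAD_CONST → push 8. Stack: [8]
LOAD_FAST a → push 30. Stack: [8, 30]
BINARY_OP % → 8 % 30 = 8. Stack: [8]
STORE_FAST m → m=8. Stack: []
LOAD_FAST_LOAD_FAST a,a → push 30,30. Stack: [30, 30]
BINARY_OP // → 30 // 30 = 1. Stack: [1]
STORE_FAST n → n=1. Stack: []
LOAD_FAST_LOAD_FAST n,b → push 1,29. Stack: [1, 29]
BINARY_OP - → 1 - 29 = -28. Stack: [-28]
RETURN_VALUE → return -28.

-28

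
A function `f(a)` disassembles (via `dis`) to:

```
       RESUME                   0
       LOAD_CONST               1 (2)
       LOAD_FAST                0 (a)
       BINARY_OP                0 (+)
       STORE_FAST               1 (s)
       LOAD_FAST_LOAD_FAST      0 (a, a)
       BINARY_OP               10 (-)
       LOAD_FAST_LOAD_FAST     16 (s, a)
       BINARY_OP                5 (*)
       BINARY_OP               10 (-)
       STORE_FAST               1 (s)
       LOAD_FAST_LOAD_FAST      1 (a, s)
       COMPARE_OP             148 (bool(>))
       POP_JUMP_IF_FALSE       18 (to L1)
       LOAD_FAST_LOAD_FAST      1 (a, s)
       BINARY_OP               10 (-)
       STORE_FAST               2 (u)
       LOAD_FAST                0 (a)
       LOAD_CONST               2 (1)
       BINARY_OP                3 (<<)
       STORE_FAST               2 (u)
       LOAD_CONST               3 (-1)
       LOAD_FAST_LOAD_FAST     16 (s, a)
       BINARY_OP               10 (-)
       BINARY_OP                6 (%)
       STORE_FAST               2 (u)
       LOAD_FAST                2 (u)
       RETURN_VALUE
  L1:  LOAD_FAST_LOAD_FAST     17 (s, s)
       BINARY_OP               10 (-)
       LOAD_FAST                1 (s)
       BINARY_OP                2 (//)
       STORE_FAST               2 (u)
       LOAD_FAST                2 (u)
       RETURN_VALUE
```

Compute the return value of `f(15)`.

-1

LOAD_CONST → push 2. Stack: [2]
LOAD_FAST a → push 15. Stack: [2, 15]
BINARY_OP + → 2 + 15 = 17. Stack: [17]
STORE_FAST s → s=17. Stack: []
LOAD_FAST_LOAD_FAST a,a → push 15,15. Stack: [15, 15]
BINARY_OP - → 15 - 15 = 0. Stack: [0]
LOAD_FAST_LOAD_FAST s,a → push 17,15. Stack: [0, 17, 15]
BINARY_OP * → 17 * 15 = 255. Stack: [0, 255]
BINARY_OP - → 0 - 255 = -255. Stack: [-255]
STORE_FAST s → s=-255. Stack: []
LOAD_FAST_LOAD_FAST a,s → push 15,-255. Stack: [15, -255]
COMPARE_OP bool(>) → 15 vs -255 = True. Stack: [True]
POP_JUMP_IF_FALSE → pop True; no jump. Stack: []
LOAD_FAST_LOAD_FAST a,s → push 15,-255. Stack: [15, -255]
BINARY_OP - → 15 - -255 = 270. Stack: [270]
STORE_FAST u → u=270. Stack: []
LOAD_FAST a → push 15. Stack: [15]
LOAD_CONST → push 1. Stack: [15, 1]
BINARY_OP << → 15 << 1 = 30. Stack: [30]
STORE_FAST u → u=30. Stack: []
LOAD_CONST → push -1. Stack: [-1]
LOAD_FAST_LOAD_FAST s,a → push -255,15. Stack: [-1, -255, 15]
BINARY_OP - → -255 - 15 = -270. Stack: [-1, -270]
BINARY_OP % → -1 % -270 = -1. Stack: [-1]
STORE_FAST u → u=-1. Stack: []
LOAD_FAST u → push -1. Stack: [-1]
RETURN_VALUE → return -1.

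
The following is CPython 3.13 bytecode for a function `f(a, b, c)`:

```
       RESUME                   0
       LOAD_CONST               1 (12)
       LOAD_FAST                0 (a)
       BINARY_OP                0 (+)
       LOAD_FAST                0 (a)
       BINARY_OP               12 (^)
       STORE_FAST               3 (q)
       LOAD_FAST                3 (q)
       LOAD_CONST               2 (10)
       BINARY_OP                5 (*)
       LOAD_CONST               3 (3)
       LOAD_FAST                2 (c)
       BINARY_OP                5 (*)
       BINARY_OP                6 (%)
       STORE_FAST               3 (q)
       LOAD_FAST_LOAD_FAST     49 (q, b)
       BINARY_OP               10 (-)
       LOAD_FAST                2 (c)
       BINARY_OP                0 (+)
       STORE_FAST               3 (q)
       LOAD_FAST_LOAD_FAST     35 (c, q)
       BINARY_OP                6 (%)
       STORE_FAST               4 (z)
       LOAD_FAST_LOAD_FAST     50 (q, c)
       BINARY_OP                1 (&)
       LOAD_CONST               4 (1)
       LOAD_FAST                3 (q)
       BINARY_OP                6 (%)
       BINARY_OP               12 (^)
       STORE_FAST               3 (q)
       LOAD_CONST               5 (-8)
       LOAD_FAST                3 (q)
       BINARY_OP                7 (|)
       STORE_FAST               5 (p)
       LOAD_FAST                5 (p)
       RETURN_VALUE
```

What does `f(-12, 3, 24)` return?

LOAD_CONST → push 12. Stack: [12]
LOAD_FAST a → push -12. Stack: [12, -12]
BINARY_OP + → 12 + -12 = 0. Stack: [0]
LOAD_FAST a → push -12. Stack: [0, -12]
BINARY_OP ^ → 0 ^ -12 = -12. Stack: [-12]
STORE_FAST q → q=-12. Stack: []
LOAD_FAST q → push -12. Stack: [-12]
LOAD_CONST → push 10. Stack: [-12, 10]
BINARY_OP * → -12 * 10 = -120. Stack: [-120]
LOAD_CONST → push 3. Stack: [-120, 3]
LOAD_FAST c → push 24. Stack: [-120, 3, 24]
BINARY_OP * → 3 * 24 = 72. Stack: [-120, 72]
BINARY_OP % → -120 % 72 = 24. Stack: [24]
STORE_FAST q → q=24. Stack: []
LOAD_FAST_LOAD_FAST q,b → push 24,3. Stack: [24, 3]
BINARY_OP - → 24 - 3 = 21. Stack: [21]
LOAD_FAST c → push 24. Stack: [21, 24]
BINARY_OP + → 21 + 24 = 45. Stack: [45]
STORE_FAST q → q=45. Stack: []
LOAD_FAST_LOAD_FAST c,q → push 24,45. Stack: [24, 45]
BINARY_OP % → 24 % 45 = 24. Stack: [24]
STORE_FAST z → z=24. Stack: []
LOAD_FAST_LOAD_FAST q,c → push 45,24. Stack: [45, 24]
BINARY_OP & → 45 & 24 = 8. Stack: [8]
LOAD_CONST → push 1. Stack: [8, 1]
LOAD_FAST q → push 45. Stack: [8, 1, 45]
BINARY_OP % → 1 % 45 = 1. Stack: [8, 1]
BINARY_OP ^ → 8 ^ 1 = 9. Stack: [9]
STORE_FAST q → q=9. Stack: []
LOAD_CONST → push -8. Stack: [-8]
LOAD_FAST q → push 9. Stack: [-8, 9]
BINARY_OP | → -8 | 9 = -7. Stack: [-7]
STORE_FAST p → p=-7. Stack: []
LOAD_FAST p → push -7. Stack: [-7]
RETURN_VALUE → return -7.

-7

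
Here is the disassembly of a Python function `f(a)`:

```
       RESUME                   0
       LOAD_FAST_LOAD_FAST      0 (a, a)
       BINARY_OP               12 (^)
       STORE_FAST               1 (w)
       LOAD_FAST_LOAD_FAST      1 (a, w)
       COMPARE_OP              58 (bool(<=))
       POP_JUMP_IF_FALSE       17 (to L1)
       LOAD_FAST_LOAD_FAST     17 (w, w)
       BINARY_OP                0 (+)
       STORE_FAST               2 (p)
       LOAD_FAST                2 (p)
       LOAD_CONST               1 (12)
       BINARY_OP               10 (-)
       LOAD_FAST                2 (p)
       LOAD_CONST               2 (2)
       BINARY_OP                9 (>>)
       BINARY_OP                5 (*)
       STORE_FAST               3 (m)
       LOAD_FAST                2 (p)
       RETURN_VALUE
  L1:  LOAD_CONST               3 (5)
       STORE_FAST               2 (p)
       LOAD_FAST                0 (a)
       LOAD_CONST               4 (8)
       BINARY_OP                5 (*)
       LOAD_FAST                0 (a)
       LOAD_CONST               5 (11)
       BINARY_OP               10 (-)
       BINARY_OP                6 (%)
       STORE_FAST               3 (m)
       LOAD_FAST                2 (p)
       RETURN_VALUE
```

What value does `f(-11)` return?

0

LOAD_FAST_LOAD_FAST a,a → push -11,-11. Stack: [-11, -11]
BINARY_OP ^ → -11 ^ -11 = 0. Stack: [0]
STORE_FAST w → w=0. Stack: []
LOAD_FAST_LOAD_FAST a,w → push -11,0. Stack: [-11, 0]
COMPARE_OP bool(<=) → -11 vs 0 = True. Stack: [True]
POP_JUMP_IF_FALSE → pop True; no jump. Stack: []
LOAD_FAST_LOAD_FAST w,w → push 0,0. Stack: [0, 0]
BINARY_OP + → 0 + 0 = 0. Stack: [0]
STORE_FAST p → p=0. Stack: []
LOAD_FAST p → push 0. Stack: [0]
LOAD_CONST → push 12. Stack: [0, 12]
BINARY_OP - → 0 - 12 = -12. Stack: [-12]
LOAD_FAST p → push 0. Stack: [-12, 0]
LOAD_CONST → push 2. Stack: [-12, 0, 2]
BINARY_OP >> → 0 >> 2 = 0. Stack: [-12, 0]
BINARY_OP * → -12 * 0 = 0. Stack: [0]
STORE_FAST m → m=0. Stack: []
LOAD_FAST p → push 0. Stack: [0]
RETURN_VALUE → return 0.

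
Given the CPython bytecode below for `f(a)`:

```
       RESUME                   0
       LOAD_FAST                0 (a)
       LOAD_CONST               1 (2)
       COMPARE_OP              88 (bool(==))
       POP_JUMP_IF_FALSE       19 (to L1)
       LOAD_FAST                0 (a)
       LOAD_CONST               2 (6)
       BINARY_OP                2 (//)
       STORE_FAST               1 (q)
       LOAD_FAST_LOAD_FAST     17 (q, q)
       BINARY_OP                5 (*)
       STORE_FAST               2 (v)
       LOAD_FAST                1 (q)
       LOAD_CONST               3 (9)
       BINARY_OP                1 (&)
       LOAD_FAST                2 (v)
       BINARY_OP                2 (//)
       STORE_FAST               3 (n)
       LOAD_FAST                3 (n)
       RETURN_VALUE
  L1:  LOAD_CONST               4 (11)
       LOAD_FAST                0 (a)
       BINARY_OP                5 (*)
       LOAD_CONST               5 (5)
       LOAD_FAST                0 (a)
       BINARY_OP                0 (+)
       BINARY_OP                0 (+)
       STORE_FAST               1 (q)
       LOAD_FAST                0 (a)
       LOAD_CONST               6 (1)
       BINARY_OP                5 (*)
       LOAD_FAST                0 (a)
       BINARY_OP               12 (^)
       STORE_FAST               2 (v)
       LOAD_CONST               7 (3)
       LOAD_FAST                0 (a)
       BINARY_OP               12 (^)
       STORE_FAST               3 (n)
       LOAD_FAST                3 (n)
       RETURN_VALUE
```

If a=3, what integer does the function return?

0

LOAD_FAST a → push 3. Stack: [3]
LOAD_CONST → push 2. Stack: [3, 2]
COMPARE_OP bool(==) → 3 vs 2 = False. Stack: [False]
POP_JUMP_IF_FALSE → pop False; jump. Stack: []
LOAD_CONST → push 11. Stack: [11]
LOAD_FAST a → push 3. Stack: [11, 3]
BINARY_OP * → 11 * 3 = 33. Stack: [33]
LOAD_CONST → push 5. Stack: [33, 5]
LOAD_FAST a → push 3. Stack: [33, 5, 3]
BINARY_OP + → 5 + 3 = 8. Stack: [33, 8]
BINARY_OP + → 33 + 8 = 41. Stack: [41]
STORE_FAST q → q=41. Stack: []
LOAD_FAST a → push 3. Stack: [3]
LOAD_CONST → push 1. Stack: [3, 1]
BINARY_OP * → 3 * 1 = 3. Stack: [3]
LOAD_FAST a → push 3. Stack: [3, 3]
BINARY_OP ^ → 3 ^ 3 = 0. Stack: [0]
STORE_FAST v → v=0. Stack: []
LOAD_CONST → push 3. Stack: [3]
LOAD_FAST a → push 3. Stack: [3, 3]
BINARY_OP ^ → 3 ^ 3 = 0. Stack: [0]
STORE_FAST n → n=0. Stack: []
LOAD_FAST n → push 0. Stack: [0]
RETURN_VALUE → return 0.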